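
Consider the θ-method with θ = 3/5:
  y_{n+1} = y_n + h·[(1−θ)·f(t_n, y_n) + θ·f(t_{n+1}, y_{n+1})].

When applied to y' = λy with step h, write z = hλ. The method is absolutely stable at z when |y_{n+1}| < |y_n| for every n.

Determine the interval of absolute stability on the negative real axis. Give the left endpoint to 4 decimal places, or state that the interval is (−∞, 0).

Test eqn y'=λy, z=hλ:
  y_{n+1} = y_n + z·[2/5·y_n + 3/5·y_{n+1}] ⇒ (1 − 3/5z)y_{n+1} = (1 + 2/5z)y_n
  R(z) = (1 + 2/5z)/(1 − 3/5z).

Find x<0 with |R(x)|<1.
x=-0.62: |R|=0.5481
x=-2: |R|=0.0909
x=-10: |R|=0.4286
x=-100: |R|=0.6393
θ=3/5≥1/2 ⇒ |1+2/5x|<|1−3/5x| ∀x<0 ⇒ unbounded interval.

interval (−∞, 0).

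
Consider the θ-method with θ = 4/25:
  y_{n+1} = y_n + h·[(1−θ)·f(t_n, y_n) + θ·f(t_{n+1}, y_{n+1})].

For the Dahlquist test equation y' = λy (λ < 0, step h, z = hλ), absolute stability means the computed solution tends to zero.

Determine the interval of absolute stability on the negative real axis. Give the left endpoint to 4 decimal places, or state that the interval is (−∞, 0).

Test eqn y'=λy, z=hλ:
  y_{n+1} = y_n + z·[21/25·y_n + 4/25·y_{n+1}] ⇒ (1 − 4/25z)y_{n+1} = (1 + 21/25z)y_n
  so R(z) = (1 + 21/25z)/(1 − 4/25z).

Boundary: |R(x)|=1, x<0.
x=-0.4: |R|=0.6241
R=−1: 1+21/25x = −1+4/25x ⇒ -17/25x=2 ⇒ x=2/(-17/25)=-2.9412
Confirm numerically:
  x=-2.884: |R|=0.97340 <1
  x=-2.461: |R|=0.76573 <1
  x=-1.945: |R|=0.48337 <1
  x=-1.283: |R|=0.06448 <1
  x=-3.359: |R|=1.18480 >1
  x=-3.043: |R|=1.04657 >1
Interval (-2.9412, 0).

z∈(-2.9412,0).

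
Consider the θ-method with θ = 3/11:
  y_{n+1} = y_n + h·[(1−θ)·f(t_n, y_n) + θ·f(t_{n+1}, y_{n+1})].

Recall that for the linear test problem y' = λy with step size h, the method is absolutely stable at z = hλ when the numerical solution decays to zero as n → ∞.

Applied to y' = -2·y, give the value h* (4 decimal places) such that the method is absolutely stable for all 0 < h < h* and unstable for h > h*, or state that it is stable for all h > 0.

(-4.4000,0); λ=-2 ⇒ h* = (22/5)/2 = 2.2000.

Set f=λy, z=hλ:
  y_{n+1} = y_n + z·[8/11·y_n + 3/11·y_{n+1}] ⇒ (1 − 3/11z)y_{n+1} = (1 + 8/11z)y_n
  so R(z) = (1 + 8/11z)/(1 − 3/11z).

Find x<0 with |R(x)|<1.
x=-0.71: |R|=0.4052
R=−1: 1+8/11x = −1+3/11x ⇒ -5/11x=2 ⇒ x=2/(-5/11)=-4.4000
Confirm numerically:
  x=-4.207: |R|=0.95915 <1
  x=-3.972: |R|=0.90662 <1
  x=-3.811: |R|=0.86872 <1
  x=-2.505: |R|=0.48825 <1
  x=-4.744: |R|=1.06817 >1
  x=-4.723: |R|=1.06417 >1
  x=-4.461: |R|=1.01251 >1
Stable set (-4.4000, 0).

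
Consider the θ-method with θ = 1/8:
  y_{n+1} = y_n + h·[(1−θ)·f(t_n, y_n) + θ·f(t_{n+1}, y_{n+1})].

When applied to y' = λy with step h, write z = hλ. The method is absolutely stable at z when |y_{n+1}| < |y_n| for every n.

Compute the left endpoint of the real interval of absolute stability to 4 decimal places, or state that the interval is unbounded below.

On y'=λy, z=hλ:
  y_{n+1} = y_n + z·[7/8·y_n + 1/8·y_{n+1}] ⇒ (1 − 1/8z)y_{n+1} = (1 + 7/8z)y_n
  R(z) = (1 + 7/8z)/(1 − 1/8z).

Need |R(x)|<1, x<0.
x=-0.39: |R|=0.6281
R=−1: 1+7/8x = −1+1/8x ⇒ -3/4x=2 ⇒ x=2/(-3/4)=-2.6667
Confirm numerically:
  x=-2.367: |R|=0.82657 <1
  x=-2.284: |R|=0.77674 <1
  x=-1.834: |R|=0.49197 <1
  x=-3.155: |R|=1.26266 >1
  x=-3.117: |R|=1.24305 >1
So |R|<1 on (-2.6667, 0).

left endpoint -2.6667.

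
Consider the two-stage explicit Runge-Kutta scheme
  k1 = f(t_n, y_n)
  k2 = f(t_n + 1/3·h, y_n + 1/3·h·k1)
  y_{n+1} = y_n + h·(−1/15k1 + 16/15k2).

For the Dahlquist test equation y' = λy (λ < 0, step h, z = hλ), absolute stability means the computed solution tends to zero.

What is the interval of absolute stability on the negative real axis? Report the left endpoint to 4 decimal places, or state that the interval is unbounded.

(-2.8125, 0).

Test eqn y'=λy, z=hλ:
  k1=λy_n ⇒ h·k1=z·y_n;  k2=λ(1+1/3z)y_n ⇒ h·k2=z(1+1/3z)y_n
  y_{n+1}/y_n = 1 − 1/15z + 16/15z(1+1/3z) = 1 + z + 16/45z²
  Hence R(z) = 1 + z + 16/45z².

Need |R(x)|<1, x<0.
x=-0.84: |R|=0.4109
R=1: x+16/45x²=0 ⇒ x=−45/16=-2.8125; min R=1−1/(4·16/45)=0.2969>−1
Confirm numerically:
  x=-2.652: |R|=0.84866 <1
  x=-2.305: |R|=0.58408 <1
  x=-1.993: |R|=0.41928 <1
  x=-1.229: |R|=0.30805 <1
  x=-3.125: |R|=1.34722 >1
  x=-3.059: |R|=1.26810 >1
  x=-2.851: |R|=1.03903 >1
Interval (-2.8125, 0).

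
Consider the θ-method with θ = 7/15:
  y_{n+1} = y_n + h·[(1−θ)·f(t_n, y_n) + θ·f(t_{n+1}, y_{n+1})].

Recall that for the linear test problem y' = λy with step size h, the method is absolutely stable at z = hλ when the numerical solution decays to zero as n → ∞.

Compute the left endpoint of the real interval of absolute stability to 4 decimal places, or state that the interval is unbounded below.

With y'=λy (z=hλ):
  y_{n+1} = y_n + z·[8/15·y_n + 7/15·y_{n+1}] ⇒ (1 − 7/15z)y_{n+1} = (1 + 8/15z)y_n
  ⇒ R(z) = (1 + 8/15z)/(1 − 7/15z).

Solve |R(x)|<1 on ℝ⁻.
x=-1.59: |R|=0.0873
R=−1: 1+8/15x = −1+7/15x ⇒ -1/15x=2 ⇒ x=2/(-1/15)=-30.0000
Confirm numerically:
  x=-27.575: |R|=0.98834 <1
  x=-19.268: |R|=0.92839 <1
  x=-14.192: |R|=0.86175 <1
  x=-30.563: |R|=1.00246 >1
  x=-30.218: |R|=1.00096 >1
  x=-30.192: |R|=1.00085 >1
So |R|<1 on (-30.0000, 0).

z* = -30.0000.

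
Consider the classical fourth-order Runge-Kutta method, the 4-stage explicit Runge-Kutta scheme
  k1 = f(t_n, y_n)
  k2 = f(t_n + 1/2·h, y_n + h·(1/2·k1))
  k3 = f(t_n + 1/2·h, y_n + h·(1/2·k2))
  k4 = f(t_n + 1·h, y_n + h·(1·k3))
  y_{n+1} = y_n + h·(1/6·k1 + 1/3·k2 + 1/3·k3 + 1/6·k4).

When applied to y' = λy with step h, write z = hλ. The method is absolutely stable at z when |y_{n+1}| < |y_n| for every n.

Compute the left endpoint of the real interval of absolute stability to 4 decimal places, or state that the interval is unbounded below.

On y'=λy, z=hλ:
  order 4, 4-stage ⇒ R(z)=1+z+z^2/2+z^3/6+z^4/24
  (e.g. R(-0.86)=0.42658, |R|=0.42658)

Boundary: |R(x)|=1, x<0.
x=-0.86: |R|=0.4266
|R(-1.53)|=0.2718 |R(-0.97)|=0.3852 |R(-0.96)|=0.3887
Bisect:
  x_lo=-3.3420 |R|=2.2191  x_hi=-0.1047 |R|=0.9006
  mid=-1.72337 |R|=0.27610 →hi
  mid=-2.53268 |R|=0.68132 →hi
  mid=-2.93734 |R|=1.25451 →lo
  mid=-2.73501 |R|=0.92680 →hi
  mid=-2.83618 |R|=1.07947 →lo
  mid=-2.78560 |R|=1.00046 →lo
  mid=-2.76031 |R|=0.96297 →hi
  mid=-2.77295 |R|=0.98155 →hi
  mid=-2.77927 |R|=0.99096 →hi
  ...
  [-2.78540,-2.78520] ⇒ x*=-2.7853
Interval (-2.7853, 0).

left endpoint -2.7853.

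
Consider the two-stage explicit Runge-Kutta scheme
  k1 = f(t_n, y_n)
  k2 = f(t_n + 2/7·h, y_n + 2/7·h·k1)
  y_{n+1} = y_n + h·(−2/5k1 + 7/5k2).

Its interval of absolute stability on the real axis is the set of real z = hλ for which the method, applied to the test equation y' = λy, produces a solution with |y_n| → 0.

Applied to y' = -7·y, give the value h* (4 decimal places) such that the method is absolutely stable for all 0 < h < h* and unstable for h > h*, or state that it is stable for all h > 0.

(-2.5000,0); λ=-7 ⇒ h* = (5/2)/7 = 0.3571.

With y'=λy (z=hλ):
  k1=λy_n ⇒ h·k1=z·y_n;  k2=λ(1+2/7z)y_n ⇒ h·k2=z(1+2/7z)y_n
  y_{n+1}/y_n = 1 − 2/5z + 7/5z(1+2/7z) = 1 + z + 2/5z²
  Hence R(z) = 1 + z + 2/5z².

Boundary: |R(x)|=1, x<0.
x=-0.38: |R|=0.6778
R=1: x+2/5x²=0 ⇒ x=−5/2=-2.5000; min R=1−1/(4·2/5)=0.3750>−1
Confirm numerically:
  x=-2.041: |R|=0.62527 <1
  x=-1.931: |R|=0.56050 <1
  x=-1.197: |R|=0.37612 <1
  x=-1.038: |R|=0.39298 <1
  x=-2.914: |R|=1.48256 >1
  x=-2.912: |R|=1.47990 >1
  x=-2.774: |R|=1.30403 >1
Interval (-2.5000, 0).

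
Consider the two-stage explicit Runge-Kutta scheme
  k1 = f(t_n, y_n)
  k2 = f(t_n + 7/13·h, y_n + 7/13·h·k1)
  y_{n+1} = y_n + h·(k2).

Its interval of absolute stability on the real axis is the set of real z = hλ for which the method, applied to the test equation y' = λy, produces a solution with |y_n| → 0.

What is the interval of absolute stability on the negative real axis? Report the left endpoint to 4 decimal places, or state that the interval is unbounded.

Test eqn y'=λy, z=hλ:
  k1=λy_n ⇒ h·k1=z·y_n;  k2=λ(1+7/13z)y_n ⇒ h·k2=z(1+7/13z)y_n
  y_{n+1}/y_n = 1 + z(1+7/13z) = 1 + z + 7/13z²
  so R(z) = 1 + z + 7/13z².

Find x<0 with |R(x)|<1.
x=-0.67: |R|=0.5717
R=1: x+7/13x²=0 ⇒ x=−13/7=-1.8571; min R=1−1/(4·7/13)=0.5357>−1
Confirm numerically:
  x=-1.636: |R|=0.80519 <1
  x=-1.611: |R|=0.78648 <1
  x=-1.472: |R|=0.69473 <1
  x=-1.304: |R|=0.61161 <1
  x=-2.335: |R|=1.60081 >1
  x=-2.334: |R|=1.59930 >1
Stable set (-1.8571, 0).

(-1.8571, 0).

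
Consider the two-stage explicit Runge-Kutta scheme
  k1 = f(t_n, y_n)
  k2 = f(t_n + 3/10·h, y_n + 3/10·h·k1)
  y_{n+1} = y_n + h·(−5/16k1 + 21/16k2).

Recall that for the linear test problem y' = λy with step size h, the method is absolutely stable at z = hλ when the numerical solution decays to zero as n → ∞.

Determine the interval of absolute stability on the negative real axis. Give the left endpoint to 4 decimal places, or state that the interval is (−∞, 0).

With y'=λy (z=hλ):
  k1=λy_n ⇒ h·k1=z·y_n;  k2=λ(1+3/10z)y_n ⇒ h·k2=z(1+3/10z)y_n
  y_{n+1}/y_n = 1 − 5/16z + 21/16z(1+3/10z) = 1 + z + 63/160z²
  so R(z) = 1 + z + 63/160z².

Need |R(x)|<1, x<0.
x=-1.64: |R|=0.4190
R=1: x+63/160x²=0 ⇒ x=−160/63=-2.5397; min R=1−1/(4·63/160)=0.3651>−1
Confirm numerically:
  x=-2.187: |R|=0.69629 <1
  x=-1.784: |R|=0.46917 <1
  x=-1.458: |R|=0.37902 <1
  x=-1.266: |R|=0.36509 <1
  x=-2.815: |R|=1.30516 >1
  x=-2.805: |R|=1.29303 >1
So |R|<1 on (-2.5397, 0).

(-2.5397, 0).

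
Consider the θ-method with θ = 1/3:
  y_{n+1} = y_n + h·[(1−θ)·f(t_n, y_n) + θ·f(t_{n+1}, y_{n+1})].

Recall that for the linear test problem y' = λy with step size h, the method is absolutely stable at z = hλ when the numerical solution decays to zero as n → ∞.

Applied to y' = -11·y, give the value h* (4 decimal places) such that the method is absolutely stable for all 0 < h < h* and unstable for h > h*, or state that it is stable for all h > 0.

(-6.0000,0); λ=-11 ⇒ h* = (6)/11 = 0.5455.

On y'=λy, z=hλ:
  y_{n+1} = y_n + z·[2/3·y_n + 1/3·y_{n+1}] ⇒ (1 − 1/3z)y_{n+1} = (1 + 2/3z)y_n
  Hence R(z) = (1 + 2/3z)/(1 − 1/3z).

Find x<0 with |R(x)|<1.
x=-1.06: |R|=0.2167
R=−1: 1+2/3x = −1+1/3x ⇒ -1/3x=2 ⇒ x=2/(-1/3)=-6.0000
Confirm numerically:
  x=-4.122: |R|=0.73631 <1
  x=-3.509: |R|=0.61730 <1
  x=-3.274: |R|=0.56551 <1
  x=-2.459: |R|=0.35135 <1
  x=-6.496: |R|=1.05223 >1
  x=-6.373: |R|=1.03980 >1
  x=-6.138: |R|=1.01510 >1
Interval (-6.0000, 0).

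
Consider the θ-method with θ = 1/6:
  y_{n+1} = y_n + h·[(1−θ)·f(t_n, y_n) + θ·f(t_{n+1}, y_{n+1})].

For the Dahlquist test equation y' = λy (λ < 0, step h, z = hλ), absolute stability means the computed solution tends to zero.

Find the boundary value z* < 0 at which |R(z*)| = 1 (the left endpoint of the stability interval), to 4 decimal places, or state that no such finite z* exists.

left endpoint -3.0000.

Set f=λy, z=hλ:
  y_{n+1} = y_n + z·[5/6·y_n + 1/6·y_{n+1}] ⇒ (1 − 1/6z)y_{n+1} = (1 + 5/6z)y_n
  R(z) = (1 + 5/6z)/(1 − 1/6z).

Need |R(x)|<1, x<0.
x=-1.71: |R|=0.3307
R=−1: 1+5/6x = −1+1/6x ⇒ -2/3x=2 ⇒ x=2/(-2/3)=-3.0000
Confirm numerically:
  x=-2.658: |R|=0.84200 <1
  x=-2.096: |R|=0.55336 <1
  x=-1.465: |R|=0.17749 <1
  x=-1.428: |R|=0.15347 <1
  x=-3.598: |R|=1.24922 >1
  x=-3.143: |R|=1.06256 >1
  x=-3.070: |R|=1.03087 >1
Interval (-3.0000, 0).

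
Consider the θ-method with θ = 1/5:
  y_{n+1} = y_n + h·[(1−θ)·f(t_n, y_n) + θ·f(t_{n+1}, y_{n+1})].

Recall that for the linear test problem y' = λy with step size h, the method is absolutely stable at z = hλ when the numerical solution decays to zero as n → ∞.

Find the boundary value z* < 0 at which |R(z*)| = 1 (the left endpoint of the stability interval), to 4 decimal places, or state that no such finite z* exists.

z* = -3.3333.

Set f=λy, z=hλ:
  y_{n+1} = y_n + z·[4/5·y_n + 1/5·y_{n+1}] ⇒ (1 − 1/5z)y_{n+1} = (1 + 4/5z)y_n
  so R(z) = (1 + 4/5z)/(1 − 1/5z).

Find x<0 with |R(x)|<1.
x=-1.05: |R|=0.1322
R=−1: 1+4/5x = −1+1/5x ⇒ -3/5x=2 ⇒ x=2/(-3/5)=-3.3333
Confirm numerically:
  x=-3.012: |R|=0.87968 <1
  x=-2.340: |R|=0.59401 <1
  x=-2.206: |R|=0.53067 <1
  x=-2.011: |R|=0.43417 <1
  x=-3.871: |R|=1.18183 >1
  x=-3.836: |R|=1.17067 >1
  x=-3.670: |R|=1.11649 >1
Stable set (-3.3333, 0).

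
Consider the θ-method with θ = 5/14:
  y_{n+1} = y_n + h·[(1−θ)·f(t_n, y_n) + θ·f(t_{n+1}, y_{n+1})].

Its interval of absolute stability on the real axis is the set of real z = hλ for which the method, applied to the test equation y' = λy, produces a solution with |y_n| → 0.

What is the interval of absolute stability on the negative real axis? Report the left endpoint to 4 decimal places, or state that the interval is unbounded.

On y'=λy, z=hλ:
  y_{n+1} = y_n + z·[9/14·y_n + 5/14·y_{n+1}] ⇒ (1 − 5/14z)y_{n+1} = (1 + 9/14z)y_n
  so R(z) = (1 + 9/14z)/(1 − 5/14z).

Solve |R(x)|<1 on ℝ⁻.
x=-0.91: |R|=0.3132
R=−1: 1+9/14x = −1+5/14x ⇒ -2/7x=2 ⇒ x=2/(-2/7)=-7.0000
Confirm numerically:
  x=-6.399: |R|=0.94773 <1
  x=-4.900: |R|=0.78182 <1
  x=-4.407: |R|=0.71217 <1
  x=-3.464: |R|=0.54840 <1
  x=-7.552: |R|=1.04266 >1
  x=-7.167: |R|=1.01340 >1
  x=-7.121: |R|=1.00976 >1
Interval (-7.0000, 0).

z∈(-7.0000,0).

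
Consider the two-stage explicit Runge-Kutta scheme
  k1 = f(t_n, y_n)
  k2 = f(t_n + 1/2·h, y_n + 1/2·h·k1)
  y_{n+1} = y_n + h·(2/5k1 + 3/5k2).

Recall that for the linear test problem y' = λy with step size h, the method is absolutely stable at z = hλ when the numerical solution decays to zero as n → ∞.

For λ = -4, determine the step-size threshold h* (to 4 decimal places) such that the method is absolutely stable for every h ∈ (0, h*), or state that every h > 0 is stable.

(-3.3333,0); λ=-4 ⇒ h* = (10/3)/4 = 0.8333.

On y'=λy, z=hλ:
  k1=λy_n ⇒ h·k1=z·y_n;  k2=λ(1+1/2z)y_n ⇒ h·k2=z(1+1/2z)y_n
  y_{n+1}/y_n = 1 + 2/5z + 3/5z(1+1/2z) = 1 + z + 3/10z²
  so R(z) = 1 + z + 3/10z².

Need |R(x)|<1, x<0.
x=-0.78: |R|=0.4025
R=1: x+3/10x²=0 ⇒ x=−10/3=-3.3333; min R=1−1/(4·3/10)=0.1667>−1
Confirm numerically:
  x=-2.512: |R|=0.38104 <1
  x=-2.329: |R|=0.29827 <1
  x=-1.799: |R|=0.17192 <1
  x=-1.649: |R|=0.16676 <1
  x=-3.915: |R|=1.68317 >1
  x=-3.631: |R|=1.32425 >1
  x=-3.366: |R|=1.03299 >1
Stable set (-3.3333, 0).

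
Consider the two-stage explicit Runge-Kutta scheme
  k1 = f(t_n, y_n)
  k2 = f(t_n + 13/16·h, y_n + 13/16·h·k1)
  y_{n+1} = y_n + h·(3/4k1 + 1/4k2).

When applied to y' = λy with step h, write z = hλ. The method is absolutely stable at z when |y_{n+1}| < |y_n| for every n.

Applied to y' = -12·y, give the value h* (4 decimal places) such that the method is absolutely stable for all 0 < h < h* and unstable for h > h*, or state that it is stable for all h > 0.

(-4.9231,0); λ=-12 ⇒ h* = (64/13)/12 = 0.4103.

With y'=λy (z=hλ):
  k1=λy_n ⇒ h·k1=z·y_n;  k2=λ(1+13/16z)y_n ⇒ h·k2=z(1+13/16z)y_n
  y_{n+1}/y_n = 1 + 3/4z + 1/4z(1+13/16z) = 1 + z + 13/64z²
  so R(z) = 1 + z + 13/64z².

Boundary: |R(x)|=1, x<0.
x=-1.53: |R|=0.0545
R=1: x+13/64x²=0 ⇒ x=−64/13=-4.9231; min R=1−1/(4·13/64)=-0.2308>−1
Confirm numerically:
  x=-3.817: |R|=0.14243 <1
  x=-3.678: |R|=0.06981 <1
  x=-3.045: |R|=0.16162 <1
  x=-1.990: |R|=0.18560 <1
  x=-5.508: |R|=1.65442 >1
  x=-5.261: |R|=1.36112 >1
  x=-5.106: |R|=1.18972 >1
Interval (-4.9231, 0).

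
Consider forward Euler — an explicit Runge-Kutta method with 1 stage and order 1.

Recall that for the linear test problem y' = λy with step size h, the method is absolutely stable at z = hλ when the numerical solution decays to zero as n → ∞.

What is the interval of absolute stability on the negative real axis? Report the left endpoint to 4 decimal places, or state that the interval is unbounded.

Set f=λy, z=hλ:
  order 1, 1-stage ⇒ R(z)=1+z
  (e.g. R(-1.06)=-0.06000, |R|=0.06000)

Need |R(x)|<1, x<0.
x=-1.06: |R|=0.0600
|R(-2.18)|=1.1800 |R(-1.95)|=0.9500 |R(-1.81)|=0.8100
Bisect:
  x_lo=-2.4399 |R|=1.4399  x_hi=-0.3133 |R|=0.6867
  mid=-1.37662 |R|=0.37662 →hi
  mid=-1.90827 |R|=0.90827 →hi
  mid=-2.17409 |R|=1.17409 →lo
  mid=-2.04118 |R|=1.04118 →lo
  mid=-1.97472 |R|=0.97472 →hi
  mid=-2.00795 |R|=1.00795 →lo
  mid=-1.99134 |R|=0.99134 →hi
  mid=-1.99964 |R|=0.99964 →hi
  ...
  [-2.00003,-1.99990] ⇒ x*=-2.0000
So |R|<1 on (-2.0000, 0).

z∈(-2.0000,0).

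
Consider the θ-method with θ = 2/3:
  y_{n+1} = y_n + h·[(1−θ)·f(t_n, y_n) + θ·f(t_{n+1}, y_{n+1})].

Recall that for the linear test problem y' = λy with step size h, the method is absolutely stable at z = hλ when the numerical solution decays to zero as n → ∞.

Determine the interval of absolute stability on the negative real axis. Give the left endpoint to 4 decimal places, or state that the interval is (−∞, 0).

interval (−∞, 0).

Test eqn y'=λy, z=hλ:
  y_{n+1} = y_n + z·[1/3·y_n + 2/3·y_{n+1}] ⇒ (1 − 2/3z)y_{n+1} = (1 + 1/3z)y_n
  R(z) = (1 + 1/3z)/(1 − 2/3z).

Need |R(x)|<1, x<0.
x=-0.62: |R|=0.5613
x=-2: |R|=0.1429
x=-10: |R|=0.3043
x=-100: |R|=0.4778
θ=2/3≥1/2 ⇒ |1+1/3x|<|1−2/3x| ∀x<0 ⇒ stable on all of ℝ⁻.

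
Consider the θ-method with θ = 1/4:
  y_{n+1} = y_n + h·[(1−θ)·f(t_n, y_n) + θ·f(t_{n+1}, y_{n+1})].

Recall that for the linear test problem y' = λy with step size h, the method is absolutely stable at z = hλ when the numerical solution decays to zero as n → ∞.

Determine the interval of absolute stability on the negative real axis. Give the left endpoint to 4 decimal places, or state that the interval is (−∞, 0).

z∈(-4.0000,0).

Set f=λy, z=hλ:
  y_{n+1} = y_n + z·[3/4·y_n + 1/4·y_{n+1}] ⇒ (1 − 1/4z)y_{n+1} = (1 + 3/4z)y_n
  R(z) = (1 + 3/4z)/(1 − 1/4z).

Solve |R(x)|<1 on ℝ⁻.
x=-0.57: |R|=0.5011
R=−1: 1+3/4x = −1+1/4x ⇒ -1/2x=2 ⇒ x=2/(-1/2)=-4.0000
Confirm numerically:
  x=-2.332: |R|=0.47315 <1
  x=-1.820: |R|=0.25086 <1
  x=-1.669: |R|=0.17763 <1
  x=-4.505: |R|=1.11875 >1
  x=-4.359: |R|=1.08590 >1
Interval (-4.0000, 0).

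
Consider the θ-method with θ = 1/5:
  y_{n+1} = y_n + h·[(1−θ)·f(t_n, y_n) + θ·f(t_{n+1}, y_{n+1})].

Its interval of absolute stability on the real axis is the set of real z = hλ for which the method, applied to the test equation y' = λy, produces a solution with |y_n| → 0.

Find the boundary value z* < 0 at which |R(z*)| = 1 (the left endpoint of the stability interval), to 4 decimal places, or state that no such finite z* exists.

Test eqn y'=λy, z=hλ:
  y_{n+1} = y_n + z·[4/5·y_n + 1/5·y_{n+1}] ⇒ (1 − 1/5z)y_{n+1} = (1 + 4/5z)y_n
  Hence R(z) = (1 + 4/5z)/(1 − 1/5z).

Solve |R(x)|<1 on ℝ⁻.
x=-0.76: |R|=0.3403
R=−1: 1+4/5x = −1+1/5x ⇒ -3/5x=2 ⇒ x=2/(-3/5)=-3.3333
Confirm numerically:
  x=-3.250: |R|=0.96970 <1
  x=-2.781: |R|=0.78705 <1
  x=-2.210: |R|=0.53259 <1
  x=-1.768: |R|=0.30615 <1
  x=-3.842: |R|=1.17259 >1
  x=-3.470: |R|=1.04841 >1
Interval (-3.3333, 0).

left endpoint -3.3333.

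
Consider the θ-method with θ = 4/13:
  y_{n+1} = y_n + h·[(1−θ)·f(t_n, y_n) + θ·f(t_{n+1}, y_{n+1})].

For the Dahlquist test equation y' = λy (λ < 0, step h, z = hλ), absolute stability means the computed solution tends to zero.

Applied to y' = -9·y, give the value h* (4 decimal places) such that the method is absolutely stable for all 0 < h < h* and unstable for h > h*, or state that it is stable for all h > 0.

On y'=λy, z=hλ:
  y_{n+1} = y_n + z·[9/13·y_n + 4/13·y_{n+1}] ⇒ (1 − 4/13z)y_{n+1} = (1 + 9/13z)y_n
  ⇒ R(z) = (1 + 9/13z)/(1 − 4/13z).

Solve |R(x)|<1 on ℝ⁻.
x=-0.31: |R|=0.7170
R=−1: 1+9/13x = −1+4/13x ⇒ -5/13x=2 ⇒ x=2/(-5/13)=-5.2000
Confirm numerically:
  x=-4.639: |R|=0.91111 <1
  x=-4.547: |R|=0.89531 <1
  x=-4.195: |R|=0.83126 <1
  x=-3.840: |R|=0.76023 <1
  x=-5.771: |R|=1.07912 >1
  x=-5.275: |R|=1.01100 >1
  x=-5.222: |R|=1.00325 >1
So |R|<1 on (-5.2000, 0).

(-5.2000,0); λ=-9 ⇒ h* = (26/5)/9 = 0.5778.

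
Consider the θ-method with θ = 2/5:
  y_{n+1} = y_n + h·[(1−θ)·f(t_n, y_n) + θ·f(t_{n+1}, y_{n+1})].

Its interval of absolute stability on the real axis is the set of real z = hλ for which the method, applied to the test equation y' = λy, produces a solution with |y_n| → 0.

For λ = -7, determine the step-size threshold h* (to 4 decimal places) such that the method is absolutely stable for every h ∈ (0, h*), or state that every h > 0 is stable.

On y'=λy, z=hλ:
  y_{n+1} = y_n + z·[3/5·y_n + 2/5·y_{n+1}] ⇒ (1 − 2/5z)y_{n+1} = (1 + 3/5z)y_n
  so R(z) = (1 + 3/5z)/(1 − 2/5z).

Boundary: |R(x)|=1, x<0.
x=-0.37: |R|=0.6777
R=−1: 1+3/5x = −1+2/5x ⇒ -1/5x=2 ⇒ x=2/(-1/5)=-10.0000
Confirm numerically:
  x=-9.238: |R|=0.96754 <1
  x=-8.412: |R|=0.92724 <1
  x=-6.936: |R|=0.83764 <1
  x=-10.528: |R|=1.02026 >1
  x=-10.329: |R|=1.01282 >1
  x=-10.309: |R|=1.01206 >1
Stable set (-10.0000, 0).

(-10.0000,0); λ=-7 ⇒ h* = (10)/7 = 1.4286.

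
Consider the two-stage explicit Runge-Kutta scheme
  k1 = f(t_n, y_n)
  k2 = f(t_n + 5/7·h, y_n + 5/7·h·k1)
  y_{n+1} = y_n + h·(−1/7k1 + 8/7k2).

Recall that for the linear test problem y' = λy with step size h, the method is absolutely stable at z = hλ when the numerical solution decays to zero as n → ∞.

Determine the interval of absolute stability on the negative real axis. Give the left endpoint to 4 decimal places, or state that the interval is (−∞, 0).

With y'=λy (z=hλ):
  k1=λy_n ⇒ h·k1=z·y_n;  k2=λ(1+5/7z)y_n ⇒ h·k2=z(1+5/7z)y_n
  y_{n+1}/y_n = 1 − 1/7z + 8/7z(1+5/7z) = 1 + z + 40/49z²
  Hence R(z) = 1 + z + 40/49z².

Boundary: |R(x)|=1, x<0.
x=-1.1: |R|=0.8878
R=1: x+40/49x²=0 ⇒ x=−49/40=-1.2250; min R=1−1/(4·40/49)=0.6937>−1
Confirm numerically:
  x=-1.197: |R|=0.97264 <1
  x=-0.728: |R|=0.70464 <1
  x=-0.563: |R|=0.69575 <1
  x=-1.658: |R|=1.58605 >1
  x=-1.311: |R|=1.09204 >1
  x=-1.262: |R|=1.03812 >1
Interval (-1.2250, 0).

z∈(-1.2250,0).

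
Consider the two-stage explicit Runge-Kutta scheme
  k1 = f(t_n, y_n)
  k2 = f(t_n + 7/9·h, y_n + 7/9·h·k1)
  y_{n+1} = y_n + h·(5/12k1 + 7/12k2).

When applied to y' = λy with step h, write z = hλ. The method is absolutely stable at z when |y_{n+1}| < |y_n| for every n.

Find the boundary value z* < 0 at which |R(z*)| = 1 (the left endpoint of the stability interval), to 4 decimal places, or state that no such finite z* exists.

Set f=λy, z=hλ:
  k1=λy_n ⇒ h·k1=z·y_n;  k2=λ(1+7/9z)y_n ⇒ h·k2=z(1+7/9z)y_n
  y_{n+1}/y_n = 1 + 5/12z + 7/12z(1+7/9z) = 1 + z + 49/108z²
  Hence R(z) = 1 + z + 49/108z².

Need |R(x)|<1, x<0.
x=-0.86: |R|=0.4756
R=1: x+49/108x²=0 ⇒ x=−108/49=-2.2041; min R=1−1/(4·49/108)=0.4490>−1
Confirm numerically:
  x=-1.936: |R|=0.76453 <1
  x=-1.656: |R|=0.58821 <1
  x=-1.301: |R|=0.46694 <1
  x=-1.153: |R|=0.45016 <1
  x=-2.635: |R|=1.51517 >1
  x=-2.597: |R|=1.46296 >1
  x=-2.244: |R|=1.04064 >1
So |R|<1 on (-2.2041, 0).

z* = -2.2041.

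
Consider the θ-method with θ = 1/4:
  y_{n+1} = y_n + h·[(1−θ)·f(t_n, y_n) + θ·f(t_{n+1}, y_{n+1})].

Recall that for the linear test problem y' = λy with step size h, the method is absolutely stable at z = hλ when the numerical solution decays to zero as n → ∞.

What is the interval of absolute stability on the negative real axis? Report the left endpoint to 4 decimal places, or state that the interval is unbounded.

On y'=λy, z=hλ:
  y_{n+1} = y_n + z·[3/4·y_n + 1/4·y_{n+1}] ⇒ (1 − 1/4z)y_{n+1} = (1 + 3/4z)y_n
  R(z) = (1 + 3/4z)/(1 − 1/4z).

Solve |R(x)|<1 on ℝ⁻.
x=-1.08: |R|=0.1496
R=−1: 1+3/4x = −1+1/4x ⇒ -1/2x=2 ⇒ x=2/(-1/2)=-4.0000
Confirm numerically:
  x=-3.361: |R|=0.82638 <1
  x=-3.305: |R|=0.80972 <1
  x=-2.031: |R|=0.34704 <1
  x=-4.236: |R|=1.05731 >1
  x=-4.181: |R|=1.04425 >1
  x=-4.069: |R|=1.01710 >1
So |R|<1 on (-4.0000, 0).

z∈(-4.0000,0).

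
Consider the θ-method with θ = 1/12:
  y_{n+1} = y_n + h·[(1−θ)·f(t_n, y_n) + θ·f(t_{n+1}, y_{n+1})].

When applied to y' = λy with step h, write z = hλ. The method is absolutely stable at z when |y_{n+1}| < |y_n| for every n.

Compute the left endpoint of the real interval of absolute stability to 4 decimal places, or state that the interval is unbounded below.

left endpoint -2.4000.

On y'=λy, z=hλ:
  y_{n+1} = y_n + z·[11/12·y_n + 1/12·y_{n+1}] ⇒ (1 − 1/12z)y_{n+1} = (1 + 11/12z)y_n
  R(z) = (1 + 11/12z)/(1 − 1/12z).

Need |R(x)|<1, x<0.
x=-0.97: |R|=0.1025
R=−1: 1+11/12x = −1+1/12x ⇒ -5/6x=2 ⇒ x=2/(-5/6)=-2.4000
Confirm numerically:
  x=-1.835: |R|=0.59162 <1
  x=-1.512: |R|=0.34281 <1
  x=-1.113: |R|=0.01853 <1
  x=-2.917: |R|=1.34658 >1
  x=-2.887: |R|=1.32713 >1
So |R|<1 on (-2.4000, 0).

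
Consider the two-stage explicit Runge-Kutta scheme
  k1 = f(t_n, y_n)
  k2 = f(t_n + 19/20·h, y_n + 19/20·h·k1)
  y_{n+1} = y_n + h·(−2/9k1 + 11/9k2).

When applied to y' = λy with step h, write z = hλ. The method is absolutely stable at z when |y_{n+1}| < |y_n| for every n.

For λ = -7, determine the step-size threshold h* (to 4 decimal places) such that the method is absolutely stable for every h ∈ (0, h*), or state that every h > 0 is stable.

Set f=λy, z=hλ:
  k1=λy_n ⇒ h·k1=z·y_n;  k2=λ(1+19/20z)y_n ⇒ h·k2=z(1+19/20z)y_n
  y_{n+1}/y_n = 1 − 2/9z + 11/9z(1+19/20z) = 1 + z + 209/180z²
  R(z) = 1 + z + 209/180z².

Find x<0 with |R(x)|<1.
x=-0.39: |R|=0.7866
R=1: x+209/180x²=0 ⇒ x=−180/209=-0.8612; min R=1−1/(4·209/180)=0.7847>−1
Confirm numerically:
  x=-0.424: |R|=0.78474 <1
  x=-0.418: |R|=0.78487 <1
  x=-0.392: |R|=0.78642 <1
  x=-1.323: |R|=1.70933 >1
  x=-1.265: |R|=1.59304 >1
  x=-1.057: |R|=1.24025 >1
Interval (-0.8612, 0).

(-0.8612,0); λ=-7 ⇒ h* = (180/209)/7 = 0.1230.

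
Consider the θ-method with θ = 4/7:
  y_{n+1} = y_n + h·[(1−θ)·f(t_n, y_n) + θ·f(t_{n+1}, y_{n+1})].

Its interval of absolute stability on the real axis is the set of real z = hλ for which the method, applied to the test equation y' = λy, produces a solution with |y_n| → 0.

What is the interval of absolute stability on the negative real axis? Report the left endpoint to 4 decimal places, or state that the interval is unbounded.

(−∞, 0) — no finite endpoint.

With y'=λy (z=hλ):
  y_{n+1} = y_n + z·[3/7·y_n + 4/7·y_{n+1}] ⇒ (1 − 4/7z)y_{n+1} = (1 + 3/7z)y_n
  so R(z) = (1 + 3/7z)/(1 − 4/7z).

Boundary: |R(x)|=1, x<0.
x=-0.5: |R|=0.6111
x=-2: |R|=0.0667
x=-10: |R|=0.4894
x=-100: |R|=0.7199
θ=4/7≥1/2 ⇒ |1+3/7x|<|1−4/7x| ∀x<0 ⇒ interval (−∞,0).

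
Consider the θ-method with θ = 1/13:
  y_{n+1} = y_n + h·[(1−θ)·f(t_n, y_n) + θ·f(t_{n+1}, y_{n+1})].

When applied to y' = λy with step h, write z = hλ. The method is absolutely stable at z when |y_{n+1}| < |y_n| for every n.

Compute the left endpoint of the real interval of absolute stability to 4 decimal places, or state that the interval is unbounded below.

left endpoint -2.3636.

With y'=λy (z=hλ):
  y_{n+1} = y_n + z·[12/13·y_n + 1/13·y_{n+1}] ⇒ (1 − 1/13z)y_{n+1} = (1 + 12/13z)y_n
  Hence R(z) = (1 + 12/13z)/(1 − 1/13z).

Need |R(x)|<1, x<0.
x=-1.37: |R|=0.2394
R=−1: 1+12/13x = −1+1/13x ⇒ -11/13x=2 ⇒ x=2/(-11/13)=-2.3636
Confirm numerically:
  x=-2.206: |R|=0.88597 <1
  x=-1.772: |R|=0.55944 <1
  x=-1.295: |R|=0.17768 <1
  x=-1.077: |R|=0.00540 <1
  x=-2.956: |R|=1.40837 >1
  x=-2.736: |R|=1.26029 >1
  x=-2.416: |R|=1.03736 >1
So |R|<1 on (-2.3636, 0).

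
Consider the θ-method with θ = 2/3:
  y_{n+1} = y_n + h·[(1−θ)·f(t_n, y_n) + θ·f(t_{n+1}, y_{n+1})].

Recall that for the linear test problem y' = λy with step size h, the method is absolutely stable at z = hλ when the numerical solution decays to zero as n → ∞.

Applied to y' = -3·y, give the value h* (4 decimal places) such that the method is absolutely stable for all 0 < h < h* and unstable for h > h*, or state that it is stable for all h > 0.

(−∞, 0) — no finite endpoint. Any h>0 works for λ=-3.

With y'=λy (z=hλ):
  y_{n+1} = y_n + z·[1/3·y_n + 2/3·y_{n+1}] ⇒ (1 − 2/3z)y_{n+1} = (1 + 1/3z)y_n
  Hence R(z) = (1 + 1/3z)/(1 − 2/3z).

Need |R(x)|<1, x<0.
x=-1.72: |R|=0.1988
x=-2: |R|=0.1429
x=-10: |R|=0.3043
x=-100: |R|=0.4778
θ=2/3≥1/2 ⇒ |1+1/3x|<|1−2/3x| ∀x<0 ⇒ unbounded interval.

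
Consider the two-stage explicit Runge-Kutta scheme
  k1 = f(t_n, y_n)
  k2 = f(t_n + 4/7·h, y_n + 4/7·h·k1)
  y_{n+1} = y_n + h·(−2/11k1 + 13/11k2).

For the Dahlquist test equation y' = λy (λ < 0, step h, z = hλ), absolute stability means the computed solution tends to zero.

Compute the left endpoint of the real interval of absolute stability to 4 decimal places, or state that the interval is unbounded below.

Set f=λy, z=hλ:
  k1=λy_n ⇒ h·k1=z·y_n;  k2=λ(1+4/7z)y_n ⇒ h·k2=z(1+4/7z)y_n
  y_{n+1}/y_n = 1 − 2/11z + 13/11z(1+4/7z) = 1 + z + 52/77z²
  R(z) = 1 + z + 52/77z².

Boundary: |R(x)|=1, x<0.
x=-0.58: |R|=0.6472
R=1: x+52/77x²=0 ⇒ x=−77/52=-1.4808; min R=1−1/(4·52/77)=0.6298>−1
Confirm numerically:
  x=-0.966: |R|=0.66418 <1
  x=-0.943: |R|=0.65753 <1
  x=-0.838: |R|=0.63624 <1
  x=-1.691: |R|=1.24008 >1
  x=-1.504: |R|=1.02360 >1
Interval (-1.4808, 0).

left endpoint -1.4808.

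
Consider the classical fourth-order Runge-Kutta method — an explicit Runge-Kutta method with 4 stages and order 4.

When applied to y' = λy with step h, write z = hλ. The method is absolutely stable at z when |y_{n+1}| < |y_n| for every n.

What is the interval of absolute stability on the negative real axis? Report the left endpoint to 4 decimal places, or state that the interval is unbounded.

z∈(-2.7853,0).

On y'=λy, z=hλ:
  order 4, 4-stage ⇒ R(z)=1+z+z^2/2+z^3/6+z^4/24
  (e.g. R(-0.42)=0.65715, |R|=0.65715)

Find x<0 with |R(x)|<1.
x=-0.42: |R|=0.6571
|R(-2.43)|=0.5838 |R(-1.37)|=0.2867 |R(-0.88)|=0.4186
Bisect:
  x_lo=-3.6842 |R|=3.4445  x_hi=-0.0541 |R|=0.9473
  mid=-1.86918 |R|=0.29792 →hi
  mid=-2.77670 |R|=0.98712 →hi
  mid=-3.23046 |R|=1.90650 →lo
  mid=-3.00358 |R|=1.38217 →lo
  mid=-2.89014 |R|=1.16993 →lo
  mid=-2.83342 |R|=1.07501 →lo
  mid=-2.80506 |R|=1.03021 →lo
  ...
  [-2.78534,-2.78512] ⇒ x*=-2.7853
Interval (-2.7853, 0).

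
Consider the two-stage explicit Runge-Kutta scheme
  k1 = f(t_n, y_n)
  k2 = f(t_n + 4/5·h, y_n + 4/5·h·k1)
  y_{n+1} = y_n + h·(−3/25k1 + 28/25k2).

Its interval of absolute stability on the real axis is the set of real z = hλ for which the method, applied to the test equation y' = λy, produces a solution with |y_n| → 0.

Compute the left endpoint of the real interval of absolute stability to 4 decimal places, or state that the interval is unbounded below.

On y'=λy, z=hλ:
  k1=λy_n ⇒ h·k1=z·y_n;  k2=λ(1+4/5z)y_n ⇒ h·k2=z(1+4/5z)y_n
  y_{n+1}/y_n = 1 − 3/25z + 28/25z(1+4/5z) = 1 + z + 112/125z²
  R(z) = 1 + z + 112/125z².

Solve |R(x)|<1 on ℝ⁻.
x=-1.61: |R|=1.7125
R=1: x+112/125x²=0 ⇒ x=−125/112=-1.1161; min R=1−1/(4·112/125)=0.7210>−1
Confirm numerically:
  x=-0.968: |R|=0.87157 <1
  x=-0.661: |R|=0.73048 <1
  x=-0.576: |R|=0.72127 <1
  x=-0.460: |R|=0.72959 <1
  x=-1.507: |R|=1.52786 >1
  x=-1.300: |R|=1.21424 >1
  x=-1.211: |R|=1.10300 >1
So |R|<1 on (-1.1161, 0).

z* = -1.1161.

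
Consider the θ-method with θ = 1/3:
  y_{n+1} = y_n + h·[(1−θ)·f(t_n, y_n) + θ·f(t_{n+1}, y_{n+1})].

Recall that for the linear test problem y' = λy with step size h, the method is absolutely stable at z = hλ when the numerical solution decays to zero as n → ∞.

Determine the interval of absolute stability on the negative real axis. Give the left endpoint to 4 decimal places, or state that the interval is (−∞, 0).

(-6.0000, 0).

Set f=λy, z=hλ:
  y_{n+1} = y_n + z·[2/3·y_n + 1/3·y_{n+1}] ⇒ (1 − 1/3z)y_{n+1} = (1 + 2/3z)y_n
  so R(z) = (1 + 2/3z)/(1 − 1/3z).

Need |R(x)|<1, x<0.
x=-0.32: |R|=0.7108
R=−1: 1+2/3x = −1+1/3x ⇒ -1/3x=2 ⇒ x=2/(-1/3)=-6.0000
Confirm numerically:
  x=-5.622: |R|=0.95616 <1
  x=-5.590: |R|=0.95227 <1
  x=-3.228: |R|=0.55491 <1
  x=-3.187: |R|=0.54534 <1
  x=-6.527: |R|=1.05532 >1
  x=-6.389: |R|=1.04143 >1
Interval (-6.0000, 0).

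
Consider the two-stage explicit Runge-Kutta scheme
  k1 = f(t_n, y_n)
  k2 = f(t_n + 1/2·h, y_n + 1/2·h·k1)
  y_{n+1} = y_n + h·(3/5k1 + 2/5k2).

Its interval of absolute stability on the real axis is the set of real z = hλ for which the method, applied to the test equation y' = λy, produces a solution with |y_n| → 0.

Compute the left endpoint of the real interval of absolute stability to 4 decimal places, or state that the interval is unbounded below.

Test eqn y'=λy, z=hλ:
  k1=λy_n ⇒ h·k1=z·y_n;  k2=λ(1+1/2z)y_n ⇒ h·k2=z(1+1/2z)y_n
  y_{n+1}/y_n = 1 + 3/5z + 2/5z(1+1/2z) = 1 + z + 1/5z²
  ⇒ R(z) = 1 + z + 1/5z².

Find x<0 with |R(x)|<1.
x=-1.66: |R|=0.1089
R=1: x+1/5x²=0 ⇒ x=−5=-5.0000; min R=1−1/(4·1/5)=-0.2500>−1
Confirm numerically:
  x=-3.826: |R|=0.10166 <1
  x=-3.634: |R|=0.00719 <1
  x=-2.481: |R|=0.24993 <1
  x=-2.390: |R|=0.24758 <1
  x=-5.585: |R|=1.65345 >1
  x=-5.470: |R|=1.51418 >1
So |R|<1 on (-5.0000, 0).

z* = -5.0000.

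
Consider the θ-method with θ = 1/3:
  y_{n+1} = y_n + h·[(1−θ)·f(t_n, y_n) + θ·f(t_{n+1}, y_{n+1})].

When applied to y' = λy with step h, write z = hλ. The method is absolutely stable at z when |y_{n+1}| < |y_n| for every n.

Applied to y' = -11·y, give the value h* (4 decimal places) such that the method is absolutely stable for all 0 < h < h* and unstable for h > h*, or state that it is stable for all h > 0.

(-6.0000,0); λ=-11 ⇒ h* = (6)/11 = 0.5455.

With y'=λy (z=hλ):
  y_{n+1} = y_n + z·[2/3·y_n + 1/3·y_{n+1}] ⇒ (1 − 1/3z)y_{n+1} = (1 + 2/3z)y_n
  ⇒ R(z) = (1 + 2/3z)/(1 − 1/3z).

Need |R(x)|<1, x<0.
x=-1.12: |R|=0.1845
R=−1: 1+2/3x = −1+1/3x ⇒ -1/3x=2 ⇒ x=2/(-1/3)=-6.0000
Confirm numerically:
  x=-5.862: |R|=0.98443 <1
  x=-5.756: |R|=0.97213 <1
  x=-4.804: |R|=0.84675 <1
  x=-3.853: |R|=0.68671 <1
  x=-6.551: |R|=1.05769 >1
  x=-6.491: |R|=1.05173 >1
  x=-6.163: |R|=1.01779 >1
Interval (-6.0000, 0).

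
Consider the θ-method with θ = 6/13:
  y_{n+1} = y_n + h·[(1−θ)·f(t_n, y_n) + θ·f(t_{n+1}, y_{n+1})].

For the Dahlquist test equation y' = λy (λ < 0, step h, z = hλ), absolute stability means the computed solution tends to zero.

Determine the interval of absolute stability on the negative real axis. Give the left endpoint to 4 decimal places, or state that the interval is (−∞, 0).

Set f=λy, z=hλ:
  y_{n+1} = y_n + z·[7/13·y_n + 6/13·y_{n+1}] ⇒ (1 − 6/13z)y_{n+1} = (1 + 7/13z)y_n
  so R(z) = (1 + 7/13z)/(1 − 6/13z).

Boundary: |R(x)|=1, x<0.
x=-0.34: |R|=0.7061
R=−1: 1+7/13x = −1+6/13x ⇒ -1/13x=2 ⇒ x=2/(-1/13)=-26.0000
Confirm numerically:
  x=-21.551: |R|=0.96874 <1
  x=-21.341: |R|=0.96697 <1
  x=-20.780: |R|=0.96209 <1
  x=-12.348: |R|=0.84324 <1
  x=-26.486: |R|=1.00283 >1
  x=-26.288: |R|=1.00169 >1
Interval (-26.0000, 0).

z∈(-26.0000,0).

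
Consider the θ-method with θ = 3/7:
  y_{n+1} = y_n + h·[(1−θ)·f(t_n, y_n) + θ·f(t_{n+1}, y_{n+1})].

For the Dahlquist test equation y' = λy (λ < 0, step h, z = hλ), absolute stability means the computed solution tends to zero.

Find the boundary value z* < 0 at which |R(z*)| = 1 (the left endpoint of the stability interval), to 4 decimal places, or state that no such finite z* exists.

Test eqn y'=λy, z=hλ:
  y_{n+1} = y_n + z·[4/7·y_n + 3/7·y_{n+1}] ⇒ (1 − 3/7z)y_{n+1} = (1 + 4/7z)y_n
  ⇒ R(z) = (1 + 4/7z)/(1 − 3/7z).

Find x<0 with |R(x)|<1.
x=-0.45: |R|=0.6228
R=−1: 1+4/7x = −1+3/7x ⇒ -1/7x=2 ⇒ x=2/(-1/7)=-14.0000
Confirm numerically:
  x=-13.862: |R|=0.99716 <1
  x=-13.405: |R|=0.98740 <1
  x=-10.554: |R|=0.91087 <1
  x=-8.546: |R|=0.83289 <1
  x=-14.399: |R|=1.00795 >1
  x=-14.223: |R|=1.00449 >1
Stable set (-14.0000, 0).

left endpoint -14.0000.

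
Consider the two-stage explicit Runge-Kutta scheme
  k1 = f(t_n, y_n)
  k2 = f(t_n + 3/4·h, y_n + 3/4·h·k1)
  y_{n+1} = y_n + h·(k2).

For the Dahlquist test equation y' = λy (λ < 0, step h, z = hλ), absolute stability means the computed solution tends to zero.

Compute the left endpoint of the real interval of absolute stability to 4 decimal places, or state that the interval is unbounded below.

left endpoint -1.3333.

Test eqn y'=λy, z=hλ:
  k1=λy_n ⇒ h·k1=z·y_n;  k2=λ(1+3/4z)y_n ⇒ h·k2=z(1+3/4z)y_n
  y_{n+1}/y_n = 1 + z(1+3/4z) = 1 + z + 3/4z²
  ⇒ R(z) = 1 + z + 3/4z².

Find x<0 with |R(x)|<1.
x=-0.74: |R|=0.6707
R=1: x+3/4x²=0 ⇒ x=−4/3=-1.3333; min R=1−1/(4·3/4)=0.6667>−1
Confirm numerically:
  x=-1.291: |R|=0.95901 <1
  x=-0.822: |R|=0.68476 <1
  x=-0.700: |R|=0.66750 <1
  x=-0.551: |R|=0.67670 <1
  x=-1.755: |R|=1.55502 >1
  x=-1.658: |R|=1.40372 >1
So |R|<1 on (-1.3333, 0).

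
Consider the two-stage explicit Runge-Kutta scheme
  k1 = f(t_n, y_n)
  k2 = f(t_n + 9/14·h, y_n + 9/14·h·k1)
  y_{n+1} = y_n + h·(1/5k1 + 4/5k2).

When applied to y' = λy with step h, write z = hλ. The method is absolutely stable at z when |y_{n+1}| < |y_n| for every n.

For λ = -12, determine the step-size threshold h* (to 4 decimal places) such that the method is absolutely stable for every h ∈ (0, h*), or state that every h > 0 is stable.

(-1.9444,0); λ=-12 ⇒ h* = (35/18)/12 = 0.1620.

With y'=λy (z=hλ):
  k1=λy_n ⇒ h·k1=z·y_n;  k2=λ(1+9/14z)y_n ⇒ h·k2=z(1+9/14z)y_n
  y_{n+1}/y_n = 1 + 1/5z + 4/5z(1+9/14z) = 1 + z + 18/35z²
  ⇒ R(z) = 1 + z + 18/35z².

Find x<0 with |R(x)|<1.
x=-0.7: |R|=0.5520
R=1: x+18/35x²=0 ⇒ x=−35/18=-1.9444; min R=1−1/(4·18/35)=0.5139>−1
Confirm numerically:
  x=-1.635: |R|=0.73980 <1
  x=-1.523: |R|=0.66990 <1
  x=-1.373: |R|=0.59649 <1
  x=-2.487: |R|=1.69394 >1
  x=-2.075: |R|=1.13932 >1
So |R|<1 on (-1.9444, 0).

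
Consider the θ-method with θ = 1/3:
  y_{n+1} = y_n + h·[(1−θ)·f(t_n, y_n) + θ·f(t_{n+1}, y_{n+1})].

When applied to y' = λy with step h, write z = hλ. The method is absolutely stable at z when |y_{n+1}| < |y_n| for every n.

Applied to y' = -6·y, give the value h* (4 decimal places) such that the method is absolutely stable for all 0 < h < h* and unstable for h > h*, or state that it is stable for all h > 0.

(-6.0000,0); λ=-6 ⇒ h* = (6)/6 = 1.0000.

Set f=λy, z=hλ:
  y_{n+1} = y_n + z·[2/3·y_n + 1/3·y_{n+1}] ⇒ (1 − 1/3z)y_{n+1} = (1 + 2/3z)y_n
  Hence R(z) = (1 + 2/3z)/(1 − 1/3z).

Find x<0 with |R(x)|<1.
x=-0.36: |R|=0.6786
R=−1: 1+2/3x = −1+1/3x ⇒ -1/3x=2 ⇒ x=2/(-1/3)=-6.0000
Confirm numerically:
  x=-5.892: |R|=0.98785 <1
  x=-4.516: |R|=0.80255 <1
  x=-2.669: |R|=0.41242 <1
  x=-6.257: |R|=1.02776 >1
  x=-6.082: |R|=1.00903 >1
Interval (-6.0000, 0).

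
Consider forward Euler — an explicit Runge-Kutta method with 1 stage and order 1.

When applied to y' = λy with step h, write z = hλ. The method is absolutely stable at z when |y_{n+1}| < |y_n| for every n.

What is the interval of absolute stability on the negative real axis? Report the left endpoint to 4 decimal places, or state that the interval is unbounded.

Set f=λy, z=hλ:
  order 1, 1-stage ⇒ R(z)=1+z
  (e.g. R(-1.77)=-0.77000, |R|=0.77000)

Boundary: |R(x)|=1, x<0.
x=-1.77: |R|=0.7700
|R(-1.55)|=0.5500 |R(-1.3)|=0.3000 |R(-1.23)|=0.2300
Bisect:
  x_lo=-2.7187 |R|=1.7187  x_hi=-0.3643 |R|=0.6357
  mid=-1.54152 |R|=0.54152 →hi
  mid=-2.13013 |R|=1.13013 →lo
  mid=-1.83583 |R|=0.83583 →hi
  mid=-1.98298 |R|=0.98298 →hi
  mid=-2.05655 |R|=1.05655 →lo
  mid=-2.01977 |R|=1.01977 →lo
  mid=-2.00137 |R|=1.00137 →lo
  mid=-1.99218 |R|=0.99218 →hi
  ...
  [-2.00008,-1.99994] ⇒ x*=-2.0000
Stable set (-2.0000, 0).

(-2.0000, 0).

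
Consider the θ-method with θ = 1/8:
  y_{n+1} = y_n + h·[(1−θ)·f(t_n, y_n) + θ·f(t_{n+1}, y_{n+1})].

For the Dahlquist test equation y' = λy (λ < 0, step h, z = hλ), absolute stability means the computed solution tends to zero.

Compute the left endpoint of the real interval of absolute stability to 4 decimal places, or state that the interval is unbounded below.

left endpoint -2.6667.

With y'=λy (z=hλ):
  y_{n+1} = y_n + z·[7/8·y_n + 1/8·y_{n+1}] ⇒ (1 − 1/8z)y_{n+1} = (1 + 7/8z)y_n
  R(z) = (1 + 7/8z)/(1 − 1/8z).

Find x<0 with |R(x)|<1.
x=-1.51: |R|=0.2702
R=−1: 1+7/8x = −1+1/8x ⇒ -3/4x=2 ⇒ x=2/(-3/4)=-2.6667
Confirm numerically:
  x=-2.384: |R|=0.83667 <1
  x=-2.036: |R|=0.62296 <1
  x=-1.959: |R|=0.57365 <1
  x=-1.140: |R|=0.00219 <1
  x=-3.240: |R|=1.30605 >1
  x=-3.107: |R|=1.23787 >1
Interval (-2.6667, 0).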